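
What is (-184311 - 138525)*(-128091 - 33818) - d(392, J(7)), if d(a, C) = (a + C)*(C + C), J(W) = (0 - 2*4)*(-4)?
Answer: 52270026788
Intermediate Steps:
J(W) = 32 (J(W) = (0 - 8)*(-4) = -8*(-4) = 32)
d(a, C) = 2*C*(C + a) (d(a, C) = (C + a)*(2*C) = 2*C*(C + a))
(-184311 - 138525)*(-128091 - 33818) - d(392, J(7)) = (-184311 - 138525)*(-128091 - 33818) - 2*32*(32 + 392) = -322836*(-161909) - 2*32*424 = 52270053924 - 1*27136 = 52270053924 - 27136 = 52270026788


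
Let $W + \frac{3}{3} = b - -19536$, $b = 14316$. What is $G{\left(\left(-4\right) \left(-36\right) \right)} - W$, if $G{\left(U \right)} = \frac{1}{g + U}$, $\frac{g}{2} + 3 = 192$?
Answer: $- \frac{17670221}{522} \approx -33851.0$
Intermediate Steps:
$g = 378$ ($g = -6 + 2 \cdot 192 = -6 + 384 = 378$)
$G{\left(U \right)} = \frac{1}{378 + U}$
$W = 33851$ ($W = -1 + \left(14316 - -19536\right) = -1 + \left(14316 + 19536\right) = -1 + 33852 = 33851$)
$G{\left(\left(-4\right) \left(-36\right) \right)} - W = \frac{1}{378 - -144} - 33851 = \frac{1}{378 + 144} - 33851 = \frac{1}{522} - 33851 = - \frac{17670221}{522}$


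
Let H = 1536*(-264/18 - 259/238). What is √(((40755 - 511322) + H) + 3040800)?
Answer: √735803673/17 ≈ 1595.6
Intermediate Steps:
H = -411392/17 (H = 1536*(-264*1/18 - 259*1/238) = 1536*(-44/3 - 37/34) = 1536*(-1607/102) = -411392/17 ≈ -24200.)
√(((40755 - 511322) + H) + 3040800) = √(((40755 - 511322) - 411392/17) + 3040800) = √((-470567 - 411392/17) + 3040800) = √(-8411031/17 + 3040800) = √(43282569/17) = √735803673/17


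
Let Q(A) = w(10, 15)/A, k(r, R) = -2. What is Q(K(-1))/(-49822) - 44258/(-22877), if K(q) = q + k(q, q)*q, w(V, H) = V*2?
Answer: 1102282268/569888947 ≈ 1.9342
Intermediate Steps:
w(V, H) = 2*V
K(q) = -q (K(q) = q - 2*q = -q)
Q(A) = 20/A (Q(A) = (2*10)/A = 20/A)
Q(K(-1))/(-49822) - 44258/(-22877) = (20/((-1*(-1))))/(-49822) - 44258/(-22877) = (20/1)*(-1/49822) - 44258*(-1/22877) = (20*1)*(-1/49822) + 44258/22877 = 20*(-1/49822) + 44258/22877 = -10/24911 + 44258/22877 = 1102282268/569888947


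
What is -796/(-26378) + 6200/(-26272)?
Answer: -8914443/43312676 ≈ -0.20582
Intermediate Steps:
-796/(-26378) + 6200/(-26272) = -796*(-1/26378) + 6200*(-1/26272) = 398/13189 - 775/3284 = -8914443/43312676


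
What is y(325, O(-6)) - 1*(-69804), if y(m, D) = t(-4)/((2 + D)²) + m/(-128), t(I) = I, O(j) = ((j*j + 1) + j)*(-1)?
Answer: 7513987155/107648 ≈ 69802.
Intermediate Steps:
O(j) = -1 - j - j² (O(j) = ((j² + 1) + j)*(-1) = ((1 + j²) + j)*(-1) = (1 + j + j²)*(-1) = -1 - j - j²)
y(m, D) = -4/(2 + D)² - m/128 (y(m, D) = -4/(2 + D)² + m/(-128) = -4/(2 + D)² + m*(-1/128) = -4/(2 + D)² - m/128)
y(325, O(-6)) - 1*(-69804) = (-4/(2 + (-1 - 1*(-6) - 1*(-6)²))² - 1/128*325) - 1*(-69804) = (-4/(2 + (-1 + 6 - 1*36))² - 325/128) + 69804 = (-4/(2 + (-1 + 6 - 36))² - 325/128) + 69804 = (-4/(2 - 31)² - 325/128) + 69804 = (-4/(-29)² - 325/128) + 69804 = (-4*1/841 - 325/128) + 69804 = (-4/841 - 325/128) + 69804 = -273837/107648 + 69804 = 7513987155/107648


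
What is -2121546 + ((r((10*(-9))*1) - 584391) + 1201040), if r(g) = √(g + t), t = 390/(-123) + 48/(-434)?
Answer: -1504897 + 2*I*√1845958457/8897 ≈ -1.5049e+6 + 9.6582*I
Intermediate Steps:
t = -29194/8897 (t = 390*(-1/123) + 48*(-1/434) = -130/41 - 24/217 = -29194/8897 ≈ -3.2813)
r(g) = √(-29194/8897 + g) (r(g) = √(g - 29194/8897) = √(-29194/8897 + g))
-2121546 + ((r((10*(-9))*1) - 584391) + 1201040) = -2121546 + ((√(-259739018 + 79156609*((10*(-9))*1))/8897 - 584391) + 1201040) = -2121546 + ((√(-259739018 + 79156609*(-90*1))/8897 - 584391) + 1201040) = -2121546 + ((√(-259739018 + 79156609*(-90))/8897 - 584391) + 1201040) = -2121546 + ((√(-259739018 - 7124094810)/8897 - 584391) + 1201040) = -2121546 + ((√(-7383833828)/8897 - 584391) + 1201040) = -2121546 + (((2*I*√1845958457)/8897 - 584391) + 1201040) = -2121546 + ((2*I*√1845958457/8897 - 584391) + 1201040) = -2121546 + ((-584391 + 2*I*√1845958457/8897) + 1201040) = -2121546 + (616649 + 2*I*√1845958457/8897) = -1504897 + 2*I*√1845958457/8897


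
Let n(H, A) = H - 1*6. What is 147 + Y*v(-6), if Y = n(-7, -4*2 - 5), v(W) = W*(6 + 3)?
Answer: 849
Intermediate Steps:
v(W) = 9*W (v(W) = W*9 = 9*W)
n(H, A) = -6 + H (n(H, A) = H - 6 = -6 + H)
Y = -13 (Y = -6 - 7 = -13)
147 + Y*v(-6) = 147 - 117*(-6) = 147 - 13*(-54) = 147 + 702 = 849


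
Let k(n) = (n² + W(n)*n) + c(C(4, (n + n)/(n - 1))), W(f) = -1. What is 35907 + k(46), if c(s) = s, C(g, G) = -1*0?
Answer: 37977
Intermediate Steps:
C(g, G) = 0
k(n) = n² - n (k(n) = (n² - n) + 0 = n² - n)
35907 + k(46) = 35907 + 46*(-1 + 46) = 35907 + 46*45 = 35907 + 2070 = 37977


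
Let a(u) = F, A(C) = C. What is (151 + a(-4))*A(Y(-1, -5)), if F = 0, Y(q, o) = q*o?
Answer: 755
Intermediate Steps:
Y(q, o) = o*q
a(u) = 0
(151 + a(-4))*A(Y(-1, -5)) = (151 + 0)*(-5*(-1)) = 151*5 = 755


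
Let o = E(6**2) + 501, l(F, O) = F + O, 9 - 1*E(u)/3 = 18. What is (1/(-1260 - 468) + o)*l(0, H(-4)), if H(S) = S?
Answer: -819071/432 ≈ -1896.0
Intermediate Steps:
E(u) = -27 (E(u) = 27 - 3*18 = 27 - 54 = -27)
o = 474 (o = -27 + 501 = 474)
(1/(-1260 - 468) + o)*l(0, H(-4)) = (1/(-1260 - 468) + 474)*(0 - 4) = (1/(-1728) + 474)*(-4) = (-1/1728 + 474)*(-4) = (819071/1728)*(-4) = -819071/432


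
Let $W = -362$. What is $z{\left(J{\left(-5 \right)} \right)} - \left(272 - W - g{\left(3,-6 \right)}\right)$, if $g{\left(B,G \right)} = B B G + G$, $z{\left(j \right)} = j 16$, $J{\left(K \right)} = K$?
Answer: $-774$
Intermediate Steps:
$z{\left(j \right)} = 16 j$
$g{\left(B,G \right)} = G + G B^{2}$ ($g{\left(B,G \right)} = B^{2} G + G = G B^{2} + G = G + G B^{2}$)
$z{\left(J{\left(-5 \right)} \right)} - \left(272 - W - g{\left(3,-6 \right)}\right) = 16 \left(-5\right) - \left(634 + 6 \left(1 + 3^{2}\right)\right) = -80 - \left(634 + 6 \left(1 + 9\right)\right) = -80 - 694 = -774$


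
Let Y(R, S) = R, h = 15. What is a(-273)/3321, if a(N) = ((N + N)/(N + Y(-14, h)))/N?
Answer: -2/953127 ≈ -2.0984e-6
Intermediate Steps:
a(N) = 2/(-14 + N) (a(N) = ((N + N)/(N - 14))/N = ((2*N)/(-14 + N))/N = (2*N/(-14 + N))/N = 2/(-14 + N))
a(-273)/3321 = (2/(-14 - 273))/3321 = (2/(-287))*(1/3321) = (2*(-1/287))*(1/3321) = -2/287*1/3321 = -2/953127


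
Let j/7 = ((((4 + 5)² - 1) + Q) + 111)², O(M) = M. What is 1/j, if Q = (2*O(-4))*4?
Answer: 1/176967 ≈ 5.6508e-6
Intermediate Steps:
Q = -32 (Q = (2*(-4))*4 = -8*4 = -32)
j = 176967 (j = 7*((((4 + 5)² - 1) - 32) + 111)² = 7*(((9² - 1) - 32) + 111)² = 7*(((81 - 1) - 32) + 111)² = 7*((80 - 32) + 111)² = 7*(48 + 111)² = 7*159² = 7*25281 = 176967)
1/j = 1/176967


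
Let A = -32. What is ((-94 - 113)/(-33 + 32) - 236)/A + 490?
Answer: 15709/32 ≈ 490.91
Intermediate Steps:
((-94 - 113)/(-33 + 32) - 236)/A + 490 = ((-94 - 113)/(-33 + 32) - 236)/(-32) + 490 = -(-207/(-1) - 236)/32 + 490 = -(-207*(-1) - 236)/32 + 490 = -(207 - 236)/32 + 490 = -1/32*(-29) + 490 = 29/32 + 490 = 15709/32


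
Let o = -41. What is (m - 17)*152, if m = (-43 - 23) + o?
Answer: -18848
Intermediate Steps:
m = -107 (m = (-43 - 23) - 41 = -66 - 41 = -107)
(m - 17)*152 = (-107 - 17)*152 = -124*152 = -18848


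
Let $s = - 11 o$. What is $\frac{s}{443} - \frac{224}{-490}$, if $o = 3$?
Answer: $\frac{5933}{15505} \approx 0.38265$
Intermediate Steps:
$s = -33$ ($s = \left(-11\right) 3 = -33$)
$\frac{s}{443} - \frac{224}{-490} = - \frac{33}{443} - \frac{224}{-490} = \left(-33\right) \frac{1}{443} - - \frac{16}{35} = - \frac{33}{443} + \frac{16}{35} = \frac{5933}{15505}$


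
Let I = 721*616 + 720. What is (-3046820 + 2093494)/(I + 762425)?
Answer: -953326/1207281 ≈ -0.78965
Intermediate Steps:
I = 444856 (I = 444136 + 720 = 444856)
(-3046820 + 2093494)/(I + 762425) = (-3046820 + 2093494)/(444856 + 762425) = -953326/1207281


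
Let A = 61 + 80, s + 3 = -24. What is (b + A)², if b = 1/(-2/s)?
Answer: 95481/4 ≈ 23870.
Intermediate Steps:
s = -27 (s = -3 - 24 = -27)
b = 27/2 (b = 1/(-2/(-27)) = 1/(-1/27*(-2)) = 1/(2/27) = 27/2 ≈ 13.500)
A = 141
(b + A)² = (27/2 + 141)² = (309/2)² = 95481/4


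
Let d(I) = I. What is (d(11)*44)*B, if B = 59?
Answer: 28556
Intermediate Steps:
(d(11)*44)*B = (11*44)*59 = 484*59 = 28556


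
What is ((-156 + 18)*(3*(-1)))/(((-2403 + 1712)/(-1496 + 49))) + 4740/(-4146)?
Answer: 598268/691 ≈ 865.80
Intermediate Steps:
((-156 + 18)*(3*(-1)))/(((-2403 + 1712)/(-1496 + 49))) + 4740/(-4146) = (-138*(-3))/((-691/(-1447))) + 4740*(-1/4146) = 414/((-691*(-1/1447))) - 790/691 = 414/(691/1447) - 790/691 = 414*(1447/691) - 790/691 = 599058/691 - 790/691 = 598268/691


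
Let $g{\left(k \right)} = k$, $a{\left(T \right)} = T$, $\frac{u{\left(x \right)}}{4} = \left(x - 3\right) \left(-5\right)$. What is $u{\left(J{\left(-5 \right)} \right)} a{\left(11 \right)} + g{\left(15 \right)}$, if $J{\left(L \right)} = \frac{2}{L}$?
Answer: $763$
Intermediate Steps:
$u{\left(x \right)} = 60 - 20 x$ ($u{\left(x \right)} = 4 \left(x - 3\right) \left(-5\right) = 4 \left(-3 + x\right) \left(-5\right) = 4 \left(15 - 5 x\right) = 60 - 20 x$)
$u{\left(J{\left(-5 \right)} \right)} a{\left(11 \right)} + g{\left(15 \right)} = \left(60 - 20 \frac{2}{-5}\right) 11 + 15 = \left(60 - 20 \cdot 2 \left(- \frac{1}{5}\right)\right) 11 + 15 = \left(60 - -8\right) 11 + 15 = \left(60 + 8\right) 11 + 15 = 68 \cdot 11 + 15 = 748 + 15 = 763$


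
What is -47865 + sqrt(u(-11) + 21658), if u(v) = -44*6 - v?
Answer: -47865 + sqrt(21405) ≈ -47719.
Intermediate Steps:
u(v) = -264 - v
-47865 + sqrt(u(-11) + 21658) = -47865 + sqrt((-264 - 1*(-11)) + 21658) = -47865 + sqrt((-264 + 11) + 21658) = -47865 + sqrt(-253 + 21658) = -47865 + sqrt(21405)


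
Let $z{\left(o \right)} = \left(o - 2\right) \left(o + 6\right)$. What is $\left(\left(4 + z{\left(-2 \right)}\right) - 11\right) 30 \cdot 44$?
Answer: $-30360$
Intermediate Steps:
$z{\left(o \right)} = \left(-2 + o\right) \left(6 + o\right)$
$\left(\left(4 + z{\left(-2 \right)}\right) - 11\right) 30 \cdot 44 = \left(\left(4 + \left(-12 + \left(-2\right)^{2} + 4 \left(-2\right)\right)\right) - 11\right) 30 \cdot 44 = \left(\left(4 - 16\right) - 11\right) 30 \cdot 44 = \left(-12 - 11\right) 30 \cdot 44 = \left(-23\right) 30 \cdot 44 = \left(-690\right) 44 = -30360$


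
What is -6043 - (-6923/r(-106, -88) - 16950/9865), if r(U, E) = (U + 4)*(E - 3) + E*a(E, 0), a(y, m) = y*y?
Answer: -8012148082389/1326230870 ≈ -6041.3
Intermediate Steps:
a(y, m) = y²
r(U, E) = E³ + (-3 + E)*(4 + U) (r(U, E) = (U + 4)*(E - 3) + E*E² = (4 + U)*(-3 + E) + E³ = (-3 + E)*(4 + U) + E³ = E³ + (-3 + E)*(4 + U))
-6043 - (-6923/r(-106, -88) - 16950/9865) = -6043 - (-6923/(-12 + (-88)³ - 3*(-106) + 4*(-88) - 88*(-106)) - 16950/9865) = -6043 - (-6923/(-12 - 681472 + 318 - 352 + 9328) - 16950*1/9865) = -6043 - (-6923/(-672190) - 3390/1973) = -6043 - (-6923*(-1/672190) - 3390/1973) = -6043 - (6923/672190 - 3390/1973) = -6043 - 1*(-2265065021/1326230870) = -6043 + 2265065021/1326230870 = -8012148082389/1326230870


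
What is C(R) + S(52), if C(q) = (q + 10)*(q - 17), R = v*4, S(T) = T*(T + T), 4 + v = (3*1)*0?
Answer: 5606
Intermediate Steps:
v = -4 (v = -4 + (3*1)*0 = -4 + 3*0 = -4 + 0 = -4)
S(T) = 2*T**2 (S(T) = T*(2*T) = 2*T**2)
R = -16 (R = -4*4 = -16)
C(q) = (-17 + q)*(10 + q) (C(q) = (10 + q)*(-17 + q) = (-17 + q)*(10 + q))
C(R) + S(52) = (-170 + (-16)**2 - 7*(-16)) + 2*52**2 = (-170 + 256 + 112) + 2*2704 = 198 + 5408 = 5606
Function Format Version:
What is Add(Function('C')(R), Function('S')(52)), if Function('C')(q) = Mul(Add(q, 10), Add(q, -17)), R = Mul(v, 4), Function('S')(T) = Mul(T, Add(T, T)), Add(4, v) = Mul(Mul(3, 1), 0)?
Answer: 5606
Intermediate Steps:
v = -4 (v = Add(-4, Mul(Mul(3, 1), 0)) = Add(-4, Mul(3, 0)) = Add(-4, 0) = -4)
Function('S')(T) = Mul(2, Pow(T, 2)) (Function('S')(T) = Mul(T, Mul(2, T)) = Mul(2, Pow(T, 2)))
R = -16 (R = Mul(-4, 4) = -16)
Function('C')(q) = Mul(Add(-17, q), Add(10, q)) (Function('C')(q) = Mul(Add(10, q), Add(-17, q)) = Mul(Add(-17, q), Add(10, q)))
Add(Function('C')(R), Function('S')(52)) = Add(Add(-170, Pow(-16, 2), Mul(-7, -16)), Mul(2, Pow(52, 2))) = Add(Add(-170, 256, 112), Mul(2, 2704)) = Add(198, 5408) = 5606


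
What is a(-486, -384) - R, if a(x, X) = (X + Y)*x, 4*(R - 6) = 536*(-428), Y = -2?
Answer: 244942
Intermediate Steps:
R = -57346 (R = 6 + (536*(-428))/4 = 6 + (1/4)*(-229408) = 6 - 57352 = -57346)
a(x, X) = x*(-2 + X) (a(x, X) = (X - 2)*x = (-2 + X)*x = x*(-2 + X))
a(-486, -384) - R = -486*(-2 - 384) - 1*(-57346) = -486*(-386) + 57346 = 187596 + 57346 = 244942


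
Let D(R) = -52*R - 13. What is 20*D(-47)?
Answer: 48620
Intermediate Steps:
D(R) = -13 - 52*R
20*D(-47) = 20*(-13 - 52*(-47)) = 20*(-13 + 2444) = 20*2431 = 48620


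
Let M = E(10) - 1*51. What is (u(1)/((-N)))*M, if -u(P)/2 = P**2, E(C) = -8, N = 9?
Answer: -118/9 ≈ -13.111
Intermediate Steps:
u(P) = -2*P**2
M = -59 (M = -8 - 1*51 = -8 - 51 = -59)
(u(1)/((-N)))*M = ((-2*1**2)/((-1*9)))*(-59) = (-2*1/(-9))*(-59) = -2*(-1/9)*(-59) = (2/9)*(-59) = -118/9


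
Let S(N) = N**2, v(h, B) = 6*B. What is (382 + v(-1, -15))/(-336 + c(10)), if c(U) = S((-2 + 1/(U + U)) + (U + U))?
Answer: -116800/4079 ≈ -28.634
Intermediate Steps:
c(U) = (-2 + 1/(2*U) + 2*U)**2 (c(U) = ((-2 + 1/(U + U)) + (U + U))**2 = ((-2 + 1/(2*U)) + 2*U)**2 = (-2 + 1/(2*U) + 2*U)**2)
(382 + v(-1, -15))/(-336 + c(10)) = (382 + 6*(-15))/(-336 + (1/4)*(1 + 4*10*(-1 + 10))**2/10**2) = (382 - 90)/(-336 + (1/4)*(1/100)*(1 + 4*10*9)**2) = 292/(-336 + (1/4)*(1/100)*(1 + 360)**2) = 292/(-336 + (1/4)*(1/100)*361**2) = 292/(-336 + (1/4)*(1/100)*130321) = 292/(-336 + 130321/400) = 292/(-4079/400) = 292*(-400/4079) = -116800/4079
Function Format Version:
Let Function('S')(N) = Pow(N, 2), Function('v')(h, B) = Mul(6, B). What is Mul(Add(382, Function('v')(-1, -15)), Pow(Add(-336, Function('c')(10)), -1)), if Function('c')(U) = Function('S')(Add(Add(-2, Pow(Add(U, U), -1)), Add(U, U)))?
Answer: Rational(-116800, 4079) ≈ -28.634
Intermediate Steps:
Function('c')(U) = Pow(Add(-2, Mul(Rational(1, 2), Pow(U, -1)), Mul(2, U)), 2) (Function('c')(U) = Pow(Add(Add(-2, Pow(Add(U, U), -1)), Add(U, U)), 2) = Pow(Add(Add(-2, Pow(Mul(2, U), -1)), Mul(2, U)), 2) = Pow(Add(Add(-2, Mul(Rational(1, 2), Pow(U, -1))), Mul(2, U)), 2) = Pow(Add(-2, Mul(Rational(1, 2), Pow(U, -1)), Mul(2, U)), 2))
Mul(Add(382, Function('v')(-1, -15)), Pow(Add(-336, Function('c')(10)), -1)) = Mul(Add(382, Mul(6, -15)), Pow(Add(-336, Mul(Rational(1, 4), Pow(10, -2), Pow(Add(1, Mul(4, 10, Add(-1, 10))), 2))), -1)) = Mul(Add(382, -90), Pow(Add(-336, Mul(Rational(1, 4), Rational(1, 100), Pow(Add(1, Mul(4, 10, 9)), 2))), -1)) = Mul(292, Pow(Add(-336, Mul(Rational(1, 4), Rational(1, 100), Pow(Add(1, 360), 2))), -1)) = Mul(292, Pow(Add(-336, Mul(Rational(1, 4), Rational(1, 100), Pow(361, 2))), -1)) = Mul(292, Pow(Add(-336, Mul(Rational(1, 4), Rational(1, 100), 130321)), -1)) = Mul(292, Pow(Add(-336, Rational(130321, 400)), -1)) = Mul(292, Pow(Rational(-4079, 400), -1)) = Mul(292, Rational(-400, 4079)) = Rational(-116800, 4079)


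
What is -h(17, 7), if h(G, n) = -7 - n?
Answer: 14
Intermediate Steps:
-h(17, 7) = -(-7 - 1*7) = -(-7 - 7) = -1*(-14) = 14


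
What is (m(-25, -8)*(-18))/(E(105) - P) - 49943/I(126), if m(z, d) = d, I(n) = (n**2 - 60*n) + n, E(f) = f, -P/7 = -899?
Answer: -11080819/1865682 ≈ -5.9393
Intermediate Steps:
P = 6293 (P = -7*(-899) = 6293)
I(n) = n**2 - 59*n
(m(-25, -8)*(-18))/(E(105) - P) - 49943/I(126) = (-8*(-18))/(105 - 1*6293) - 49943*1/(126*(-59 + 126)) = 144/(105 - 6293) - 49943/(126*67) = 144/(-6188) - 49943/8442 = 144*(-1/6188) - 49943*1/8442 = -36/1547 - 49943/8442 = -11080819/1865682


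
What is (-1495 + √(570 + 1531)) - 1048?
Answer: -2543 + √2101 ≈ -2497.2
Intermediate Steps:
(-1495 + √(570 + 1531)) - 1048 = (-1495 + √2101) - 1048 = -2543 + √2101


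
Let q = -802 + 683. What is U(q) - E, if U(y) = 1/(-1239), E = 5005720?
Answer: -6202087081/1239 ≈ -5.0057e+6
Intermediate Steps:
q = -119
U(y) = -1/1239
U(q) - E = -1/1239 - 1*5005720 = -1/1239 - 5005720 = -6202087081/1239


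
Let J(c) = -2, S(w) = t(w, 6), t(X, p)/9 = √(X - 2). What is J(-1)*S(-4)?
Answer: -18*I*√6 ≈ -44.091*I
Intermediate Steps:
t(X, p) = 9*√(-2 + X) (t(X, p) = 9*√(X - 2) = 9*√(-2 + X))
S(w) = 9*√(-2 + w)
J(-1)*S(-4) = -18*√(-2 - 4) = -18*√(-6) = -18*I*√6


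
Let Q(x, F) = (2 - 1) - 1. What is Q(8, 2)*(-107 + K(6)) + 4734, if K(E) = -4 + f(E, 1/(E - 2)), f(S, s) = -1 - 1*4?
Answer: 4734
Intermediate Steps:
f(S, s) = -5 (f(S, s) = -1 - 4 = -5)
Q(x, F) = 0 (Q(x, F) = 1 - 1 = 0)
K(E) = -9 (K(E) = -4 - 5 = -9)
Q(8, 2)*(-107 + K(6)) + 4734 = 0*(-107 - 9) + 4734 = 0*(-116) + 4734 = 0 + 4734 = 4734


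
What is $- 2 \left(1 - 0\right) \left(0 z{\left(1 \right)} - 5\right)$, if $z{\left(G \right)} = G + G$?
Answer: $10$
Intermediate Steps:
$z{\left(G \right)} = 2 G$
$- 2 \left(1 - 0\right) \left(0 z{\left(1 \right)} - 5\right) = - 2 \left(1 - 0\right) \left(0 \cdot 2 \cdot 1 - 5\right) = - 2 \left(1 + 0\right) \left(0 \cdot 2 - 5\right) = \left(-2\right) 1 \left(0 - 5\right) = \left(-2\right) \left(-5\right) = 10$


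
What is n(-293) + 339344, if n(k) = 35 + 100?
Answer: 339479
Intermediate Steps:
n(k) = 135
n(-293) + 339344 = 135 + 339344 = 339479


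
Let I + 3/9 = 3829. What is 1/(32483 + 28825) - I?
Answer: -234727895/61308 ≈ -3828.7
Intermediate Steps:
I = 11486/3 (I = -⅓ + 3829 = 11486/3 ≈ 3828.7)
1/(32483 + 28825) - I = 1/(32483 + 28825) - 1*11486/3 = 1/61308 - 11486/3 = -234727895/61308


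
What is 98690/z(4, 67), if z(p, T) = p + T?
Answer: 1390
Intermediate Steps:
z(p, T) = T + p
98690/z(4, 67) = 98690/(67 + 4) = 98690/71 = 98690*(1/71) = 1390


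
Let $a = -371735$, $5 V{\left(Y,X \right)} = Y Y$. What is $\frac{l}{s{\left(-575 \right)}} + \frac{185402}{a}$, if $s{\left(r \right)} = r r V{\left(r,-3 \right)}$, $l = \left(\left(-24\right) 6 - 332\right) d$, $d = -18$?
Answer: $- \frac{6095281991738}{12221181171875} \approx -0.49875$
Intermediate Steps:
$V{\left(Y,X \right)} = \frac{Y^{2}}{5}$ ($V{\left(Y,X \right)} = \frac{Y Y}{5} = \frac{Y^{2}}{5}$)
$l = 8568$ ($l = \left(\left(-24\right) 6 - 332\right) \left(-18\right) = \left(-144 - 332\right) \left(-18\right) = \left(-476\right) \left(-18\right) = 8568$)
$s{\left(r \right)} = \frac{r^{4}}{5}$ ($s{\left(r \right)} = r r \frac{r^{2}}{5} = r^{2} \frac{r^{2}}{5} = \frac{r^{4}}{5}$)
$\frac{l}{s{\left(-575 \right)}} + \frac{185402}{a} = \frac{8568}{\frac{1}{5} \left(-575\right)^{4}} + \frac{185402}{-371735} = \frac{8568}{\frac{1}{5} \cdot 109312890625} + 185402 \left(- \frac{1}{371735}\right) = \frac{8568}{21862578125} - \frac{1394}{2795} = - \frac{6095281991738}{12221181171875}$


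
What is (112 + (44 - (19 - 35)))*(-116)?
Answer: -19952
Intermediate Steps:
(112 + (44 - (19 - 35)))*(-116) = (112 + (44 - 1*(-16)))*(-116) = (112 + (44 + 16))*(-116) = (112 + 60)*(-116) = 172*(-116) = -19952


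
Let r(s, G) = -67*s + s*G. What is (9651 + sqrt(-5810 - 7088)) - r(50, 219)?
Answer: 2051 + I*sqrt(12898) ≈ 2051.0 + 113.57*I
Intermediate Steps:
r(s, G) = -67*s + G*s
(9651 + sqrt(-5810 - 7088)) - r(50, 219) = (9651 + sqrt(-5810 - 7088)) - 50*(-67 + 219) = (9651 + sqrt(-12898)) - 50*152 = (9651 + I*sqrt(12898)) - 1*7600 = (9651 + I*sqrt(12898)) - 7600 = 2051 + I*sqrt(12898)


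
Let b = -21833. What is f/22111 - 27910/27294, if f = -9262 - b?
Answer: -137002568/301748817 ≈ -0.45403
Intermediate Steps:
f = 12571 (f = -9262 - 1*(-21833) = -9262 + 21833 = 12571)
f/22111 - 27910/27294 = 12571/22111 - 27910/27294 = 12571*(1/22111) - 27910*1/27294 = 12571/22111 - 13955/13647 = -137002568/301748817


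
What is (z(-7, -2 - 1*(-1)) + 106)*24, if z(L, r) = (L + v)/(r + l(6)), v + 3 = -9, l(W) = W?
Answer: 12264/5 ≈ 2452.8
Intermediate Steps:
v = -12 (v = -3 - 9 = -12)
z(L, r) = (-12 + L)/(6 + r) (z(L, r) = (L - 12)/(r + 6) = (-12 + L)/(6 + r))
(z(-7, -2 - 1*(-1)) + 106)*24 = ((-12 - 7)/(6 + (-2 - 1*(-1))) + 106)*24 = (-19/(6 + (-2 + 1)) + 106)*24 = (-19/(6 - 1) + 106)*24 = (-19/5 + 106)*24 = (511/5)*24 = 12264/5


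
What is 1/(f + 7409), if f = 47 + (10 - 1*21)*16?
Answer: 1/7280 ≈ 0.00013736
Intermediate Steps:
f = -129 (f = 47 + (10 - 21)*16 = 47 - 11*16 = 47 - 176 = -129)
1/(f + 7409) = 1/(-129 + 7409) = 1/7280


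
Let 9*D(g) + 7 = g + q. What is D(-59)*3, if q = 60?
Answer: -2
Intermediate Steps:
D(g) = 53/9 + g/9 (D(g) = -7/9 + (g + 60)/9 = -7/9 + (60 + g)/9 = -7/9 + (20/3 + g/9) = 53/9 + g/9)
D(-59)*3 = (53/9 + (1/9)*(-59))*3 = (53/9 - 59/9)*3 = -2/3*3 = -2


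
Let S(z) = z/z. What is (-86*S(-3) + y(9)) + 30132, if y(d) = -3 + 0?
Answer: 30043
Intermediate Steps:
S(z) = 1
y(d) = -3
(-86*S(-3) + y(9)) + 30132 = (-86*1 - 3) + 30132 = (-86 - 3) + 30132 = -89 + 30132 = 30043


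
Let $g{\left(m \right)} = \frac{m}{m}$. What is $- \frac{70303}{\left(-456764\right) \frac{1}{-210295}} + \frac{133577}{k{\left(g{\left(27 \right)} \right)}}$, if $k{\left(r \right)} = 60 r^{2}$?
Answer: $- \frac{51628062392}{1712865} \approx -30141.0$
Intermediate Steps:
$g{\left(m \right)} = 1$
$- \frac{70303}{\left(-456764\right) \frac{1}{-210295}} + \frac{133577}{k{\left(g{\left(27 \right)} \right)}} = - \frac{70303}{\left(-456764\right) \frac{1}{-210295}} + \frac{133577}{60 \cdot 1^{2}} = - \frac{70303}{\left(-456764\right) \left(- \frac{1}{210295}\right)} + \frac{133577}{60 \cdot 1} = - \frac{70303}{\frac{456764}{210295}} + \frac{133577}{60} = \left(-70303\right) \frac{210295}{456764} + 133577 \cdot \frac{1}{60} = - \frac{14784369385}{456764} + \frac{133577}{60} = - \frac{51628062392}{1712865}$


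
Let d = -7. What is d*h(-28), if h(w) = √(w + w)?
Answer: -14*I*√14 ≈ -52.383*I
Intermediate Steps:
h(w) = √2*√w (h(w) = √(2*w) = √2*√w)
d*h(-28) = -7*√2*√(-28) = -7*√2*2*I*√7 = -14*I*√14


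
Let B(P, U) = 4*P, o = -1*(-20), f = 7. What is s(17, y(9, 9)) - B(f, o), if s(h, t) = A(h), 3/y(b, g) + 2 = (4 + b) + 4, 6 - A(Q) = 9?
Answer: -31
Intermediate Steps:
A(Q) = -3 (A(Q) = 6 - 1*9 = 6 - 9 = -3)
o = 20
y(b, g) = 3/(6 + b) (y(b, g) = 3/(-2 + ((4 + b) + 4)) = 3/(-2 + (8 + b)) = 3/(6 + b))
s(h, t) = -3
s(17, y(9, 9)) - B(f, o) = -3 - 4*7 = -3 - 1*28 = -3 - 28 = -31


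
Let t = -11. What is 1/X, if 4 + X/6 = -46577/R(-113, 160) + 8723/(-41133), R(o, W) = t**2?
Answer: -1659031/3873631192 ≈ -0.00042829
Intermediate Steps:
R(o, W) = 121 (R(o, W) = (-11)**2 = 121)
X = -3873631192/1659031 (X = -24 + 6*(-46577/121 + 8723/(-41133)) = -24 + 6*(-46577*1/121 + 8723*(-1/41133)) = -24 + 6*(-46577/121 - 8723/41133) = -24 + 6*(-1916907224/4977093) = -24 - 3833814448/1659031 = -3873631192/1659031 ≈ -2334.9)
1/X = 1/(-3873631192/1659031) = -1659031/3873631192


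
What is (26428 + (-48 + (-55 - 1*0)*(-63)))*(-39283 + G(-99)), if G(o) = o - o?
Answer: -1172401135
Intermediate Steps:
G(o) = 0
(26428 + (-48 + (-55 - 1*0)*(-63)))*(-39283 + G(-99)) = (26428 + (-48 + (-55 - 1*0)*(-63)))*(-39283 + 0) = (26428 + (-48 + (-55 + 0)*(-63)))*(-39283) = (26428 + (-48 - 55*(-63)))*(-39283) = (26428 + (-48 + 3465))*(-39283) = (26428 + 3417)*(-39283) = 29845*(-39283) = -1172401135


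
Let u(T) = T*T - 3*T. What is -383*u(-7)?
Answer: -26810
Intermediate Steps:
u(T) = T² - 3*T
-383*u(-7) = -(-2681)*(-3 - 7) = -(-2681)*(-10) = -383*70 = -26810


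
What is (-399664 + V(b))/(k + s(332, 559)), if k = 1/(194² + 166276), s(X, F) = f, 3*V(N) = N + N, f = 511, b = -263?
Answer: -244596114416/312597099 ≈ -782.46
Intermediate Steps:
V(N) = 2*N/3 (V(N) = (N + N)/3 = (2*N)/3 = 2*N/3)
s(X, F) = 511
k = 1/203912 (k = 1/(37636 + 166276) = 1/203912 ≈ 4.9041e-6)
(-399664 + V(b))/(k + s(332, 559)) = (-399664 + (⅔)*(-263))/(1/203912 + 511) = (-399664 - 526/3)/(104199033/203912) = -1199518/3*203912/104199033 = -244596114416/312597099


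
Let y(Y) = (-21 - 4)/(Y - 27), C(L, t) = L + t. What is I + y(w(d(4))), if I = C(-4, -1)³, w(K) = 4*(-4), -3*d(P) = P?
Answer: -5350/43 ≈ -124.42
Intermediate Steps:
d(P) = -P/3
w(K) = -16
y(Y) = -25/(-27 + Y)
I = -125 (I = (-4 - 1)³ = (-5)³ = -125)
I + y(w(d(4))) = -125 - 25/(-27 - 16) = -125 - 25/(-43) = -125 - 25*(-1/43) = -125 + 25/43 = -5350/43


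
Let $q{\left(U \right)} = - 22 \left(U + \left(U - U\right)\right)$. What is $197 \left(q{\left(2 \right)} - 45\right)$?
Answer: $-17533$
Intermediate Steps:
$q{\left(U \right)} = - 22 U$ ($q{\left(U \right)} = - 22 \left(U + 0\right) = - 22 U$)
$197 \left(q{\left(2 \right)} - 45\right) = 197 \left(\left(-22\right) 2 - 45\right) = 197 \left(-44 - 45\right) = 197 \left(-89\right) = -17533$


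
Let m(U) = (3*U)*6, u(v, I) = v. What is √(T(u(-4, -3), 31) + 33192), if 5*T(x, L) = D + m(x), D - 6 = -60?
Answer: 3*√92130/5 ≈ 182.12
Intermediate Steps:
D = -54 (D = 6 - 60 = -54)
m(U) = 18*U
T(x, L) = -54/5 + 18*x/5 (T(x, L) = (-54 + 18*x)/5 = -54/5 + 18*x/5)
√(T(u(-4, -3), 31) + 33192) = √((-54/5 + (18/5)*(-4)) + 33192) = √((-54/5 - 72/5) + 33192) = √(-126/5 + 33192) = √(165834/5) = 3*√92130/5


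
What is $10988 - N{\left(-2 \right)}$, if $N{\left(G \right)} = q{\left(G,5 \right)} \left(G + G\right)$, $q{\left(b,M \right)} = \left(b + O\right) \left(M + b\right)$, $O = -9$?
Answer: $10856$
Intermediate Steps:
$q{\left(b,M \right)} = \left(-9 + b\right) \left(M + b\right)$ ($q{\left(b,M \right)} = \left(b - 9\right) \left(M + b\right) = \left(-9 + b\right) \left(M + b\right)$)
$N{\left(G \right)} = 2 G \left(-45 + G^{2} - 4 G\right)$ ($N{\left(G \right)} = \left(G^{2} - 45 - 9 G + 5 G\right) \left(G + G\right) = \left(G^{2} - 45 - 9 G + 5 G\right) 2 G = \left(-45 + G^{2} - 4 G\right) 2 G = 2 G \left(-45 + G^{2} - 4 G\right)$)
$10988 - N{\left(-2 \right)} = 10988 - 2 \left(-2\right) \left(-45 + \left(-2\right)^{2} - -8\right) = 10988 - 2 \left(-2\right) \left(-45 + 4 + 8\right) = 10988 - 2 \left(-2\right) \left(-33\right) = 10988 - 132 = 10856$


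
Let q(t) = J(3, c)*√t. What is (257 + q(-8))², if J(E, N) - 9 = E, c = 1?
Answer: 64897 + 12336*I*√2 ≈ 64897.0 + 17446.0*I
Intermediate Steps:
J(E, N) = 9 + E
q(t) = 12*√t (q(t) = (9 + 3)*√t = 12*√t)
(257 + q(-8))² = (257 + 12*√(-8))² = (257 + 12*(2*I*√2))² = (257 + 24*I*√2)²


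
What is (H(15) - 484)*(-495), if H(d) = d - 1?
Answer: 232650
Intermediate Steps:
H(d) = -1 + d
(H(15) - 484)*(-495) = ((-1 + 15) - 484)*(-495) = (14 - 484)*(-495) = -470*(-495) = 232650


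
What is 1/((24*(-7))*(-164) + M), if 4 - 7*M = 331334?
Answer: -7/138466 ≈ -5.0554e-5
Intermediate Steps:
M = -331330/7 (M = 4/7 - 1/7*331334 = 4/7 - 331334/7 = -331330/7 ≈ -47333.)
1/((24*(-7))*(-164) + M) = 1/((24*(-7))*(-164) - 331330/7) = 1/(-168*(-164) - 331330/7) = 1/(27552 - 331330/7) = 1/(-138466/7) = -7/138466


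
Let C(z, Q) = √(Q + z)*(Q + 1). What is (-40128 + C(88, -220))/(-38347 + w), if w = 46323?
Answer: -5016/997 - 219*I*√33/3988 ≈ -5.0311 - 0.31546*I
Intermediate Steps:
C(z, Q) = √(Q + z)*(1 + Q)
(-40128 + C(88, -220))/(-38347 + w) = (-40128 + √(-220 + 88)*(1 - 220))/(-38347 + 46323) = (-40128 + √(-132)*(-219))/7976 = (-40128 + (2*I*√33)*(-219))*(1/7976) = (-40128 - 438*I*√33)*(1/7976) = -5016/997 - 219*I*√33/3988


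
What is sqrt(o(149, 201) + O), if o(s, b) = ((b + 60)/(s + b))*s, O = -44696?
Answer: I*sqrt(218465954)/70 ≈ 211.15*I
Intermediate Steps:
o(s, b) = s*(60 + b)/(b + s) (o(s, b) = ((60 + b)/(b + s))*s = s*(60 + b)/(b + s))
sqrt(o(149, 201) + O) = sqrt(149*(60 + 201)/(201 + 149) - 44696) = sqrt(149*261/350 - 44696) = sqrt(149*(1/350)*261 - 44696) = sqrt(38889/350 - 44696) = sqrt(-15604711/350) = I*sqrt(218465954)/70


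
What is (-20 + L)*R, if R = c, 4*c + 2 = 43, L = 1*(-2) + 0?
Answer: -451/2 ≈ -225.50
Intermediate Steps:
L = -2 (L = -2 + 0 = -2)
c = 41/4 (c = -1/2 + (1/4)*43 = -1/2 + 43/4 = 41/4 ≈ 10.250)
R = 41/4 ≈ 10.250
(-20 + L)*R = (-20 - 2)*(41/4) = -22*41/4 = -451/2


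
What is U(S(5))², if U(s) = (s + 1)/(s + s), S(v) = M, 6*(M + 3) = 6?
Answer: 1/16 ≈ 0.062500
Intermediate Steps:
M = -2 (M = -3 + (⅙)*6 = -3 + 1 = -2)
S(v) = -2
U(s) = (1 + s)/(2*s) (U(s) = (1 + s)/((2*s)) = (1 + s)*(1/(2*s)) = (1 + s)/(2*s))
U(S(5))² = ((½)*(1 - 2)/(-2))² = ((½)*(-½)*(-1))² = (¼)² = 1/16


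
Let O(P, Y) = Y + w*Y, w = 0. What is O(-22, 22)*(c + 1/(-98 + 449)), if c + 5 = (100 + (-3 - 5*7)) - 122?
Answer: -501908/351 ≈ -1429.9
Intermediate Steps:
O(P, Y) = Y (O(P, Y) = Y + 0*Y = Y + 0 = Y)
c = -65 (c = -5 + ((100 + (-3 - 5*7)) - 122) = -5 + ((100 + (-3 - 35)) - 122) = -5 + ((100 - 38) - 122) = -5 + (62 - 122) = -5 - 60 = -65)
O(-22, 22)*(c + 1/(-98 + 449)) = 22*(-65 + 1/(-98 + 449)) = 22*(-65 + 1/351) = 22*(-22814/351) = -501908/351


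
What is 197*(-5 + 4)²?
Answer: 197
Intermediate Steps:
197*(-5 + 4)² = 197*(-1)² = 197*1 = 197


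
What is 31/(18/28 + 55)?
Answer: 434/779 ≈ 0.55712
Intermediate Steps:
31/(18/28 + 55) = 31/(18*(1/28) + 55) = 31/(9/14 + 55) = 31/(779/14) = (14/779)*31 = 434/779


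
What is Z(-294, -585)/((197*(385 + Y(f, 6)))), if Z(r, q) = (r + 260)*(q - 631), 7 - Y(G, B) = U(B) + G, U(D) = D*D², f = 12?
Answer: 10336/8077 ≈ 1.2797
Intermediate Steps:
U(D) = D³
Y(G, B) = 7 - G - B³ (Y(G, B) = 7 - (B³ + G) = 7 - (G + B³) = 7 + (-G - B³) = 7 - G - B³)
Z(r, q) = (-631 + q)*(260 + r) (Z(r, q) = (260 + r)*(-631 + q) = (-631 + q)*(260 + r))
Z(-294, -585)/((197*(385 + Y(f, 6)))) = (-164060 - 631*(-294) + 260*(-585) - 585*(-294))/((197*(385 + (7 - 1*12 - 1*6³)))) = (-164060 + 185514 - 152100 + 171990)/((197*(385 + (7 - 12 - 1*216)))) = 41344/((197*(385 + (7 - 12 - 216)))) = 41344/((197*(385 - 221))) = 41344/((197*164)) = 41344/32308 = 41344*(1/32308) = 10336/8077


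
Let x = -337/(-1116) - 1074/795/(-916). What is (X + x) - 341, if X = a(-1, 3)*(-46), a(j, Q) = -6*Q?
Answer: 33002362747/67724460 ≈ 487.30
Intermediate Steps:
x = 20550727/67724460 (x = -337*(-1/1116) - 1074*1/795*(-1/916) = 337/1116 - 358/265*(-1/916) = 337/1116 + 179/121370 = 20550727/67724460 ≈ 0.30345)
X = 828 (X = -6*3*(-46) = -18*(-46) = 828)
(X + x) - 341 = (828 + 20550727/67724460) - 341 = 56096403607/67724460 - 341 = 33002362747/67724460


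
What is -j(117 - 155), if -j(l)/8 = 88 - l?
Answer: 1008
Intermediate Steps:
j(l) = -704 + 8*l (j(l) = -8*(88 - l) = -704 + 8*l)
-j(117 - 155) = -(-704 + 8*(117 - 155)) = -(-704 + 8*(-38)) = -(-704 - 304) = -1*(-1008) = 1008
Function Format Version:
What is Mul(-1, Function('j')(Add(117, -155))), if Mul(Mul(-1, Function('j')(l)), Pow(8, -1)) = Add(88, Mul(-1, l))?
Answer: 1008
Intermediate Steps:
Function('j')(l) = Add(-704, Mul(8, l)) (Function('j')(l) = Mul(-8, Add(88, Mul(-1, l))) = Add(-704, Mul(8, l)))
Mul(-1, Function('j')(Add(117, -155))) = Mul(-1, Add(-704, Mul(8, Add(117, -155)))) = Mul(-1, Add(-704, Mul(8, -38))) = Mul(-1, Add(-704, -304)) = Mul(-1, -1008) = 1008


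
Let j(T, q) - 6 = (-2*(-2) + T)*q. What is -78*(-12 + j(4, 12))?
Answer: -7020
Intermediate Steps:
j(T, q) = 6 + q*(4 + T) (j(T, q) = 6 + (-2*(-2) + T)*q = 6 + (4 + T)*q = 6 + q*(4 + T))
-78*(-12 + j(4, 12)) = -78*(-12 + (6 + 4*12 + 4*12)) = -78*(-12 + (6 + 48 + 48)) = -78*(-12 + 102) = -78*90 = -7020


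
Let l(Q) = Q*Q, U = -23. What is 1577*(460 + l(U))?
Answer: 1559653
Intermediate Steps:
l(Q) = Q**2
1577*(460 + l(U)) = 1577*(460 + (-23)**2) = 1577*(460 + 529) = 1577*989 = 1559653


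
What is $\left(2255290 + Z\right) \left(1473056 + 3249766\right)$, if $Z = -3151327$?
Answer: $-4231823256414$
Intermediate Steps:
$\left(2255290 + Z\right) \left(1473056 + 3249766\right) = \left(2255290 - 3151327\right) \left(1473056 + 3249766\right) = \left(-896037\right) 4722822 = -4231823256414$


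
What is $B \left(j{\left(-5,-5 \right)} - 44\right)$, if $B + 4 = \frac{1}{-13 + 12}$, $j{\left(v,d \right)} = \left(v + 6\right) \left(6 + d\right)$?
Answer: $215$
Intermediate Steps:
$j{\left(v,d \right)} = \left(6 + d\right) \left(6 + v\right)$ ($j{\left(v,d \right)} = \left(6 + v\right) \left(6 + d\right) = \left(6 + d\right) \left(6 + v\right)$)
$B = -5$ ($B = -4 + \frac{1}{-13 + 12} = -4 + \frac{1}{-1} = -4 - 1 = -5$)
$B \left(j{\left(-5,-5 \right)} - 44\right) = - 5 \left(\left(36 + 6 \left(-5\right) + 6 \left(-5\right) - -25\right) - 44\right) = - 5 \left(\left(36 - 30 - 30 + 25\right) - 44\right) = - 5 \left(1 - 44\right) = \left(-5\right) \left(-43\right) = 215$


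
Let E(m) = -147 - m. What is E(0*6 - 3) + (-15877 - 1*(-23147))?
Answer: 7126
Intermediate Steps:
E(0*6 - 3) + (-15877 - 1*(-23147)) = (-147 - (0*6 - 3)) + (-15877 - 1*(-23147)) = (-147 - (0 - 3)) + (-15877 + 23147) = (-147 - 1*(-3)) + 7270 = (-147 + 3) + 7270 = -144 + 7270 = 7126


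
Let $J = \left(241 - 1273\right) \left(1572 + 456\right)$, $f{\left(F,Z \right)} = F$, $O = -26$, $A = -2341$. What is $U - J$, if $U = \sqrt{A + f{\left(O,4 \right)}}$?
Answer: $2092896 + 3 i \sqrt{263} \approx 2.0929 \cdot 10^{6} + 48.652 i$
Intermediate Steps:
$U = 3 i \sqrt{263}$ ($U = \sqrt{-2341 - 26} = \sqrt{-2367} = 3 i \sqrt{263} \approx 48.652 i$)
$J = -2092896$ ($J = \left(-1032\right) 2028 = -2092896$)
$U - J = 3 i \sqrt{263} - -2092896 = 3 i \sqrt{263} + 2092896 = 2092896 + 3 i \sqrt{263}$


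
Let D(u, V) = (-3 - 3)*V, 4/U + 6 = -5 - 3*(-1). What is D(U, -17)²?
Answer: 10404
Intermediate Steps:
U = -½ (U = 4/(-6 + (-5 - 3*(-1))) = 4/(-6 + (-5 + 3)) = 4/(-6 - 2) = 4/(-8) = 4*(-⅛) = -½ ≈ -0.50000)
D(u, V) = -6*V
D(U, -17)² = (-6*(-17))² = 102² = 10404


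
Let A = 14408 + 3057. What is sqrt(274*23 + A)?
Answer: sqrt(23767) ≈ 154.17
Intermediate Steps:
A = 17465
sqrt(274*23 + A) = sqrt(274*23 + 17465) = sqrt(6302 + 17465) = sqrt(23767)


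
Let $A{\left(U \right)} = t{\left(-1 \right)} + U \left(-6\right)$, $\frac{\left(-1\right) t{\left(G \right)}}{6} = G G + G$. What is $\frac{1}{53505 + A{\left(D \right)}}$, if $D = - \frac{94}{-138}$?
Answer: $\frac{23}{1230521} \approx 1.8691 \cdot 10^{-5}$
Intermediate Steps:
$D = \frac{47}{69}$ ($D = \left(-94\right) \left(- \frac{1}{138}\right) = \frac{47}{69} \approx 0.68116$)
$t{\left(G \right)} = - 6 G - 6 G^{2}$ ($t{\left(G \right)} = - 6 \left(G G + G\right) = - 6 \left(G^{2} + G\right) = - 6 \left(G + G^{2}\right) = - 6 G - 6 G^{2}$)
$A{\left(U \right)} = - 6 U$ ($A{\left(U \right)} = \left(-6\right) \left(-1\right) \left(1 - 1\right) + U \left(-6\right) = \left(-6\right) \left(-1\right) 0 - 6 U = 0 - 6 U = - 6 U$)
$\frac{1}{53505 + A{\left(D \right)}} = \frac{1}{53505 - \frac{94}{23}} = \frac{1}{\frac{1230521}{23}} = \frac{23}{1230521}$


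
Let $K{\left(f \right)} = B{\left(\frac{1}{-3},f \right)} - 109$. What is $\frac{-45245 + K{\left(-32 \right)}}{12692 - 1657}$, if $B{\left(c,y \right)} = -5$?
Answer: $- \frac{45359}{11035} \approx -4.1105$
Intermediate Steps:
$K{\left(f \right)} = -114$ ($K{\left(f \right)} = -5 - 109 = -114$)
$\frac{-45245 + K{\left(-32 \right)}}{12692 - 1657} = \frac{-45245 - 114}{12692 - 1657} = - \frac{45359}{11035}$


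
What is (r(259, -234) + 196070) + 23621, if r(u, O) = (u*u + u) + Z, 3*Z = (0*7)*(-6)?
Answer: 287031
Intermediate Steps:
Z = 0 (Z = ((0*7)*(-6))/3 = (0*(-6))/3 = (⅓)*0 = 0)
r(u, O) = u + u² (r(u, O) = (u*u + u) + 0 = (u² + u) + 0 = (u + u²) + 0 = u + u²)
(r(259, -234) + 196070) + 23621 = (259*(1 + 259) + 196070) + 23621 = (259*260 + 196070) + 23621 = (67340 + 196070) + 23621 = 263410 + 23621 = 287031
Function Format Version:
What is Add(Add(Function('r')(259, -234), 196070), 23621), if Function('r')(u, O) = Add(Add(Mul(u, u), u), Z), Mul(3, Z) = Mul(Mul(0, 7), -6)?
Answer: 287031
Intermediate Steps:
Z = 0 (Z = Mul(Rational(1, 3), Mul(Mul(0, 7), -6)) = Mul(Rational(1, 3), Mul(0, -6)) = Mul(Rational(1, 3), 0) = 0)
Function('r')(u, O) = Add(u, Pow(u, 2)) (Function('r')(u, O) = Add(Add(Mul(u, u), u), 0) = Add(Add(Pow(u, 2), u), 0) = Add(Add(u, Pow(u, 2)), 0) = Add(u, Pow(u, 2)))
Add(Add(Function('r')(259, -234), 196070), 23621) = Add(Add(Mul(259, Add(1, 259)), 196070), 23621) = Add(Add(Mul(259, 260), 196070), 23621) = Add(Add(67340, 196070), 23621) = Add(263410, 23621) = 287031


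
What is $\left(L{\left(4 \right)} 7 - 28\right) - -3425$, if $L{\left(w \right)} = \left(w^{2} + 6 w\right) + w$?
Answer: $3705$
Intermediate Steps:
$L{\left(w \right)} = w^{2} + 7 w$
$\left(L{\left(4 \right)} 7 - 28\right) - -3425 = \left(4 \left(7 + 4\right) 7 - 28\right) - -3425 = \left(4 \cdot 11 \cdot 7 - 28\right) + 3425 = \left(44 \cdot 7 - 28\right) + 3425 = \left(308 - 28\right) + 3425 = 280 + 3425 = 3705$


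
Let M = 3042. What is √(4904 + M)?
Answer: √7946 ≈ 89.140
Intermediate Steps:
√(4904 + M) = √(4904 + 3042) = √7946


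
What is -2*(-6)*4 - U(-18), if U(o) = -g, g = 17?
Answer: 65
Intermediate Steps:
U(o) = -17 (U(o) = -1*17 = -17)
-2*(-6)*4 - U(-18) = -2*(-6)*4 - 1*(-17) = 12*4 + 17 = 48 + 17 = 65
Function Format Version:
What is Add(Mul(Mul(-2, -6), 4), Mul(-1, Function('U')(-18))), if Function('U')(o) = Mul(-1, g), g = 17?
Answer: 65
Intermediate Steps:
Function('U')(o) = -17 (Function('U')(o) = Mul(-1, 17) = -17)
Add(Mul(Mul(-2, -6), 4), Mul(-1, Function('U')(-18))) = Add(Mul(Mul(-2, -6), 4), Mul(-1, -17)) = Add(Mul(12, 4), 17) = Add(48, 17) = 65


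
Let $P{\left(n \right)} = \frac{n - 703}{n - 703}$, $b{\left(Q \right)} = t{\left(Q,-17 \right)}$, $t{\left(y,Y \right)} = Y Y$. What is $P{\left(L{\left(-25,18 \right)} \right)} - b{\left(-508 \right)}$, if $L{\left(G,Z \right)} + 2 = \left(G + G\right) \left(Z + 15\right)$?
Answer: $-288$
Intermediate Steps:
$L{\left(G,Z \right)} = -2 + 2 G \left(15 + Z\right)$ ($L{\left(G,Z \right)} = -2 + \left(G + G\right) \left(Z + 15\right) = -2 + 2 G \left(15 + Z\right)$)
$t{\left(y,Y \right)} = Y^{2}$
$b{\left(Q \right)} = 289$ ($b{\left(Q \right)} = \left(-17\right)^{2} = 289$)
$P{\left(n \right)} = 1$ ($P{\left(n \right)} = \frac{-703 + n}{-703 + n} = 1$)
$P{\left(L{\left(-25,18 \right)} \right)} - b{\left(-508 \right)} = 1 - 289 = -288$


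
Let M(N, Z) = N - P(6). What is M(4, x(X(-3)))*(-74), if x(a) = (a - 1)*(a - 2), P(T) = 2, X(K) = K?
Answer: -148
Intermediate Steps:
x(a) = (-1 + a)*(-2 + a)
M(N, Z) = -2 + N (M(N, Z) = N - 1*2 = N - 2 = -2 + N)
M(4, x(X(-3)))*(-74) = (-2 + 4)*(-74) = 2*(-74) = -148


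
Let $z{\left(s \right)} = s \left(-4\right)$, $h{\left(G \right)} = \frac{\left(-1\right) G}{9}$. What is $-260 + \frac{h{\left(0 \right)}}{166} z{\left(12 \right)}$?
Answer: $-260$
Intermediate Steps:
$h{\left(G \right)} = - \frac{G}{9}$ ($h{\left(G \right)} = - G \frac{1}{9} = - \frac{G}{9}$)
$z{\left(s \right)} = - 4 s$
$-260 + \frac{h{\left(0 \right)}}{166} z{\left(12 \right)} = -260 + \frac{\left(- \frac{1}{9}\right) 0}{166} \left(\left(-4\right) 12\right) = -260 + 0 \cdot \frac{1}{166} \left(-48\right) = -260 + 0 \left(-48\right) = -260 + 0 = -260$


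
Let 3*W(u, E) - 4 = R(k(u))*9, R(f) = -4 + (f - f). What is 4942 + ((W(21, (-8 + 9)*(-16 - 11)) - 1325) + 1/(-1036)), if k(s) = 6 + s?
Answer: 11208481/3108 ≈ 3606.3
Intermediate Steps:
R(f) = -4 (R(f) = -4 + 0 = -4)
W(u, E) = -32/3 (W(u, E) = 4/3 + (-4*9)/3 = 4/3 + (1/3)*(-36) = 4/3 - 12 = -32/3)
4942 + ((W(21, (-8 + 9)*(-16 - 11)) - 1325) + 1/(-1036)) = 4942 + ((-32/3 - 1325) + 1/(-1036)) = 4942 + (-4007/3 - 1/1036) = 4942 - 4151255/3108 = 11208481/3108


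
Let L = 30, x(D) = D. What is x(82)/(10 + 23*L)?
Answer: 41/350 ≈ 0.11714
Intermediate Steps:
x(82)/(10 + 23*L) = 82/(10 + 23*30) = 82/(10 + 690) = 82/700 = 82*(1/700) = 41/350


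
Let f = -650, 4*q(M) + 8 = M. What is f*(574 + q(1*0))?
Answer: -371800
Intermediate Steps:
q(M) = -2 + M/4
f*(574 + q(1*0)) = -650*(574 + (-2 + (1*0)/4)) = -650*(574 + (-2 + (1/4)*0)) = -650*(574 + (-2 + 0)) = -650*(574 - 2) = -650*572 = -371800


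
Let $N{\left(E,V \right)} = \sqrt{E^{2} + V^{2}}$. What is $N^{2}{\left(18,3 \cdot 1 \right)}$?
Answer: $333$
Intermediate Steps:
$N^{2}{\left(18,3 \cdot 1 \right)} = \left(\sqrt{18^{2} + \left(3 \cdot 1\right)^{2}}\right)^{2} = \left(\sqrt{324 + 3^{2}}\right)^{2} = \left(\sqrt{324 + 9}\right)^{2} = \left(\sqrt{333}\right)^{2} = \left(3 \sqrt{37}\right)^{2} = 333$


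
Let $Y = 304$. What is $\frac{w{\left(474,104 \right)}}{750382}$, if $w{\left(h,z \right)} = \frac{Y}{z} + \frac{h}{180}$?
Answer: $\frac{2167}{292648980} \approx 7.4048 \cdot 10^{-6}$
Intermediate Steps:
$w{\left(h,z \right)} = \frac{304}{z} + \frac{h}{180}$
$\frac{w{\left(474,104 \right)}}{750382} = \frac{\frac{304}{104} + \frac{1}{180} \cdot 474}{750382} = \left(304 \cdot \frac{1}{104} + \frac{79}{30}\right) \frac{1}{750382} = \left(\frac{38}{13} + \frac{79}{30}\right) \frac{1}{750382} = \frac{2167}{390} \cdot \frac{1}{750382} = \frac{2167}{292648980}$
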